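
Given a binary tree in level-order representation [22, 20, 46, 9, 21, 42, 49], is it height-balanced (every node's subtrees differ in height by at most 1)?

Tree (level-order array): [22, 20, 46, 9, 21, 42, 49]
Definition: a tree is height-balanced if, at every node, |h(left) - h(right)| <= 1 (empty subtree has height -1).
Bottom-up per-node check:
  node 9: h_left=-1, h_right=-1, diff=0 [OK], height=0
  node 21: h_left=-1, h_right=-1, diff=0 [OK], height=0
  node 20: h_left=0, h_right=0, diff=0 [OK], height=1
  node 42: h_left=-1, h_right=-1, diff=0 [OK], height=0
  node 49: h_left=-1, h_right=-1, diff=0 [OK], height=0
  node 46: h_left=0, h_right=0, diff=0 [OK], height=1
  node 22: h_left=1, h_right=1, diff=0 [OK], height=2
All nodes satisfy the balance condition.
Result: Balanced


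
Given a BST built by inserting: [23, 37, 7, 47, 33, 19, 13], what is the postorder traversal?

Tree insertion order: [23, 37, 7, 47, 33, 19, 13]
Tree (level-order array): [23, 7, 37, None, 19, 33, 47, 13]
Postorder traversal: [13, 19, 7, 33, 47, 37, 23]


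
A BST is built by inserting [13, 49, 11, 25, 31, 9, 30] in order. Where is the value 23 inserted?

Starting tree (level order): [13, 11, 49, 9, None, 25, None, None, None, None, 31, 30]
Insertion path: 13 -> 49 -> 25
Result: insert 23 as left child of 25
Final tree (level order): [13, 11, 49, 9, None, 25, None, None, None, 23, 31, None, None, 30]


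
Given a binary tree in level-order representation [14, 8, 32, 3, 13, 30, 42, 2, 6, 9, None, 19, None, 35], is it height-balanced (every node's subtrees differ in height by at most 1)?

Tree (level-order array): [14, 8, 32, 3, 13, 30, 42, 2, 6, 9, None, 19, None, 35]
Definition: a tree is height-balanced if, at every node, |h(left) - h(right)| <= 1 (empty subtree has height -1).
Bottom-up per-node check:
  node 2: h_left=-1, h_right=-1, diff=0 [OK], height=0
  node 6: h_left=-1, h_right=-1, diff=0 [OK], height=0
  node 3: h_left=0, h_right=0, diff=0 [OK], height=1
  node 9: h_left=-1, h_right=-1, diff=0 [OK], height=0
  node 13: h_left=0, h_right=-1, diff=1 [OK], height=1
  node 8: h_left=1, h_right=1, diff=0 [OK], height=2
  node 19: h_left=-1, h_right=-1, diff=0 [OK], height=0
  node 30: h_left=0, h_right=-1, diff=1 [OK], height=1
  node 35: h_left=-1, h_right=-1, diff=0 [OK], height=0
  node 42: h_left=0, h_right=-1, diff=1 [OK], height=1
  node 32: h_left=1, h_right=1, diff=0 [OK], height=2
  node 14: h_left=2, h_right=2, diff=0 [OK], height=3
All nodes satisfy the balance condition.
Result: Balanced


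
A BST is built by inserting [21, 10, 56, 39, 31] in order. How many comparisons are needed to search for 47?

Search path for 47: 21 -> 56 -> 39
Found: False
Comparisons: 3


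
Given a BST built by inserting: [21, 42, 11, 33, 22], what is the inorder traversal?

Tree insertion order: [21, 42, 11, 33, 22]
Tree (level-order array): [21, 11, 42, None, None, 33, None, 22]
Inorder traversal: [11, 21, 22, 33, 42]


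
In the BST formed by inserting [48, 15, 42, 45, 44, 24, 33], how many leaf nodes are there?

Tree built from: [48, 15, 42, 45, 44, 24, 33]
Tree (level-order array): [48, 15, None, None, 42, 24, 45, None, 33, 44]
Rule: A leaf has 0 children.
Per-node child counts:
  node 48: 1 child(ren)
  node 15: 1 child(ren)
  node 42: 2 child(ren)
  node 24: 1 child(ren)
  node 33: 0 child(ren)
  node 45: 1 child(ren)
  node 44: 0 child(ren)
Matching nodes: [33, 44]
Count of leaf nodes: 2


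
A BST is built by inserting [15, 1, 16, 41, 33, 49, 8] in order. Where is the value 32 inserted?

Starting tree (level order): [15, 1, 16, None, 8, None, 41, None, None, 33, 49]
Insertion path: 15 -> 16 -> 41 -> 33
Result: insert 32 as left child of 33
Final tree (level order): [15, 1, 16, None, 8, None, 41, None, None, 33, 49, 32]


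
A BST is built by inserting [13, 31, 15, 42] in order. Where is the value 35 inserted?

Starting tree (level order): [13, None, 31, 15, 42]
Insertion path: 13 -> 31 -> 42
Result: insert 35 as left child of 42
Final tree (level order): [13, None, 31, 15, 42, None, None, 35]


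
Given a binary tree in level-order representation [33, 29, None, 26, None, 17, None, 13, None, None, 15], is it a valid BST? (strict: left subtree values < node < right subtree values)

Level-order array: [33, 29, None, 26, None, 17, None, 13, None, None, 15]
Validate using subtree bounds (lo, hi): at each node, require lo < value < hi,
then recurse left with hi=value and right with lo=value.
Preorder trace (stopping at first violation):
  at node 33 with bounds (-inf, +inf): OK
  at node 29 with bounds (-inf, 33): OK
  at node 26 with bounds (-inf, 29): OK
  at node 17 with bounds (-inf, 26): OK
  at node 13 with bounds (-inf, 17): OK
  at node 15 with bounds (13, 17): OK
No violation found at any node.
Result: Valid BST


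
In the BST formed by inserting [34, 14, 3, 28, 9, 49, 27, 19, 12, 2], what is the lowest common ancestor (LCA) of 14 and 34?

Tree insertion order: [34, 14, 3, 28, 9, 49, 27, 19, 12, 2]
Tree (level-order array): [34, 14, 49, 3, 28, None, None, 2, 9, 27, None, None, None, None, 12, 19]
In a BST, the LCA of p=14, q=34 is the first node v on the
root-to-leaf path with p <= v <= q (go left if both < v, right if both > v).
Walk from root:
  at 34: 14 <= 34 <= 34, this is the LCA
LCA = 34


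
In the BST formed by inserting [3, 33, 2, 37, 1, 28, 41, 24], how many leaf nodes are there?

Tree built from: [3, 33, 2, 37, 1, 28, 41, 24]
Tree (level-order array): [3, 2, 33, 1, None, 28, 37, None, None, 24, None, None, 41]
Rule: A leaf has 0 children.
Per-node child counts:
  node 3: 2 child(ren)
  node 2: 1 child(ren)
  node 1: 0 child(ren)
  node 33: 2 child(ren)
  node 28: 1 child(ren)
  node 24: 0 child(ren)
  node 37: 1 child(ren)
  node 41: 0 child(ren)
Matching nodes: [1, 24, 41]
Count of leaf nodes: 3


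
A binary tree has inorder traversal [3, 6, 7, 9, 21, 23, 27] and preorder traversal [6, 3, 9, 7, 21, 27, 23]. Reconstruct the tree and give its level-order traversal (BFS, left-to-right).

Inorder:  [3, 6, 7, 9, 21, 23, 27]
Preorder: [6, 3, 9, 7, 21, 27, 23]
Algorithm: preorder visits root first, so consume preorder in order;
for each root, split the current inorder slice at that value into
left-subtree inorder and right-subtree inorder, then recurse.
Recursive splits:
  root=6; inorder splits into left=[3], right=[7, 9, 21, 23, 27]
  root=3; inorder splits into left=[], right=[]
  root=9; inorder splits into left=[7], right=[21, 23, 27]
  root=7; inorder splits into left=[], right=[]
  root=21; inorder splits into left=[], right=[23, 27]
  root=27; inorder splits into left=[23], right=[]
  root=23; inorder splits into left=[], right=[]
Reconstructed level-order: [6, 3, 9, 7, 21, 27, 23]


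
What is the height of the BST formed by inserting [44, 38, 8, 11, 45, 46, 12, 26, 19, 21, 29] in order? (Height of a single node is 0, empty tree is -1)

Insertion order: [44, 38, 8, 11, 45, 46, 12, 26, 19, 21, 29]
Tree (level-order array): [44, 38, 45, 8, None, None, 46, None, 11, None, None, None, 12, None, 26, 19, 29, None, 21]
Compute height bottom-up (empty subtree = -1):
  height(21) = 1 + max(-1, -1) = 0
  height(19) = 1 + max(-1, 0) = 1
  height(29) = 1 + max(-1, -1) = 0
  height(26) = 1 + max(1, 0) = 2
  height(12) = 1 + max(-1, 2) = 3
  height(11) = 1 + max(-1, 3) = 4
  height(8) = 1 + max(-1, 4) = 5
  height(38) = 1 + max(5, -1) = 6
  height(46) = 1 + max(-1, -1) = 0
  height(45) = 1 + max(-1, 0) = 1
  height(44) = 1 + max(6, 1) = 7
Height = 7


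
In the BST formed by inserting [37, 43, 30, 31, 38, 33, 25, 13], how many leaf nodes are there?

Tree built from: [37, 43, 30, 31, 38, 33, 25, 13]
Tree (level-order array): [37, 30, 43, 25, 31, 38, None, 13, None, None, 33]
Rule: A leaf has 0 children.
Per-node child counts:
  node 37: 2 child(ren)
  node 30: 2 child(ren)
  node 25: 1 child(ren)
  node 13: 0 child(ren)
  node 31: 1 child(ren)
  node 33: 0 child(ren)
  node 43: 1 child(ren)
  node 38: 0 child(ren)
Matching nodes: [13, 33, 38]
Count of leaf nodes: 3


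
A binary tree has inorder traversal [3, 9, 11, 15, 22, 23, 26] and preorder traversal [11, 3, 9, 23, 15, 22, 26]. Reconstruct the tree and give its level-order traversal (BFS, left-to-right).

Inorder:  [3, 9, 11, 15, 22, 23, 26]
Preorder: [11, 3, 9, 23, 15, 22, 26]
Algorithm: preorder visits root first, so consume preorder in order;
for each root, split the current inorder slice at that value into
left-subtree inorder and right-subtree inorder, then recurse.
Recursive splits:
  root=11; inorder splits into left=[3, 9], right=[15, 22, 23, 26]
  root=3; inorder splits into left=[], right=[9]
  root=9; inorder splits into left=[], right=[]
  root=23; inorder splits into left=[15, 22], right=[26]
  root=15; inorder splits into left=[], right=[22]
  root=22; inorder splits into left=[], right=[]
  root=26; inorder splits into left=[], right=[]
Reconstructed level-order: [11, 3, 23, 9, 15, 26, 22]


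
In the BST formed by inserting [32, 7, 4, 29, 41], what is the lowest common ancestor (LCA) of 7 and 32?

Tree insertion order: [32, 7, 4, 29, 41]
Tree (level-order array): [32, 7, 41, 4, 29]
In a BST, the LCA of p=7, q=32 is the first node v on the
root-to-leaf path with p <= v <= q (go left if both < v, right if both > v).
Walk from root:
  at 32: 7 <= 32 <= 32, this is the LCA
LCA = 32


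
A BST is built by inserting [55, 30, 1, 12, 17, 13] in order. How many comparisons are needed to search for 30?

Search path for 30: 55 -> 30
Found: True
Comparisons: 2


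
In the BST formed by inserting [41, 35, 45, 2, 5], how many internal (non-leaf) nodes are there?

Tree built from: [41, 35, 45, 2, 5]
Tree (level-order array): [41, 35, 45, 2, None, None, None, None, 5]
Rule: An internal node has at least one child.
Per-node child counts:
  node 41: 2 child(ren)
  node 35: 1 child(ren)
  node 2: 1 child(ren)
  node 5: 0 child(ren)
  node 45: 0 child(ren)
Matching nodes: [41, 35, 2]
Count of internal (non-leaf) nodes: 3


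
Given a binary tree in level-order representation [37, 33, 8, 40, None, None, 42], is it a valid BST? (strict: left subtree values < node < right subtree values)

Level-order array: [37, 33, 8, 40, None, None, 42]
Validate using subtree bounds (lo, hi): at each node, require lo < value < hi,
then recurse left with hi=value and right with lo=value.
Preorder trace (stopping at first violation):
  at node 37 with bounds (-inf, +inf): OK
  at node 33 with bounds (-inf, 37): OK
  at node 40 with bounds (-inf, 33): VIOLATION
Node 40 violates its bound: not (-inf < 40 < 33).
Result: Not a valid BST


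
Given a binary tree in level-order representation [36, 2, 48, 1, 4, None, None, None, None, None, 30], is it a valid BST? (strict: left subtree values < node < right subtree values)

Level-order array: [36, 2, 48, 1, 4, None, None, None, None, None, 30]
Validate using subtree bounds (lo, hi): at each node, require lo < value < hi,
then recurse left with hi=value and right with lo=value.
Preorder trace (stopping at first violation):
  at node 36 with bounds (-inf, +inf): OK
  at node 2 with bounds (-inf, 36): OK
  at node 1 with bounds (-inf, 2): OK
  at node 4 with bounds (2, 36): OK
  at node 30 with bounds (4, 36): OK
  at node 48 with bounds (36, +inf): OK
No violation found at any node.
Result: Valid BST


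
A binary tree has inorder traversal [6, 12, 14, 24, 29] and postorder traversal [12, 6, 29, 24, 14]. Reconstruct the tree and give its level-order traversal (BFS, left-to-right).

Inorder:   [6, 12, 14, 24, 29]
Postorder: [12, 6, 29, 24, 14]
Algorithm: postorder visits root last, so walk postorder right-to-left;
each value is the root of the current inorder slice — split it at that
value, recurse on the right subtree first, then the left.
Recursive splits:
  root=14; inorder splits into left=[6, 12], right=[24, 29]
  root=24; inorder splits into left=[], right=[29]
  root=29; inorder splits into left=[], right=[]
  root=6; inorder splits into left=[], right=[12]
  root=12; inorder splits into left=[], right=[]
Reconstructed level-order: [14, 6, 24, 12, 29]


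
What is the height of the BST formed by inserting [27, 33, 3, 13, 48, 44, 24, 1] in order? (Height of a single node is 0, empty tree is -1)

Insertion order: [27, 33, 3, 13, 48, 44, 24, 1]
Tree (level-order array): [27, 3, 33, 1, 13, None, 48, None, None, None, 24, 44]
Compute height bottom-up (empty subtree = -1):
  height(1) = 1 + max(-1, -1) = 0
  height(24) = 1 + max(-1, -1) = 0
  height(13) = 1 + max(-1, 0) = 1
  height(3) = 1 + max(0, 1) = 2
  height(44) = 1 + max(-1, -1) = 0
  height(48) = 1 + max(0, -1) = 1
  height(33) = 1 + max(-1, 1) = 2
  height(27) = 1 + max(2, 2) = 3
Height = 3


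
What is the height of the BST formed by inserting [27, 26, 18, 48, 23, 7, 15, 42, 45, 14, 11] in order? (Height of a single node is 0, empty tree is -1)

Insertion order: [27, 26, 18, 48, 23, 7, 15, 42, 45, 14, 11]
Tree (level-order array): [27, 26, 48, 18, None, 42, None, 7, 23, None, 45, None, 15, None, None, None, None, 14, None, 11]
Compute height bottom-up (empty subtree = -1):
  height(11) = 1 + max(-1, -1) = 0
  height(14) = 1 + max(0, -1) = 1
  height(15) = 1 + max(1, -1) = 2
  height(7) = 1 + max(-1, 2) = 3
  height(23) = 1 + max(-1, -1) = 0
  height(18) = 1 + max(3, 0) = 4
  height(26) = 1 + max(4, -1) = 5
  height(45) = 1 + max(-1, -1) = 0
  height(42) = 1 + max(-1, 0) = 1
  height(48) = 1 + max(1, -1) = 2
  height(27) = 1 + max(5, 2) = 6
Height = 6


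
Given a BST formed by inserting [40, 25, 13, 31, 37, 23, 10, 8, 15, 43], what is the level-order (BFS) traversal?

Tree insertion order: [40, 25, 13, 31, 37, 23, 10, 8, 15, 43]
Tree (level-order array): [40, 25, 43, 13, 31, None, None, 10, 23, None, 37, 8, None, 15]
BFS from the root, enqueuing left then right child of each popped node:
  queue [40] -> pop 40, enqueue [25, 43], visited so far: [40]
  queue [25, 43] -> pop 25, enqueue [13, 31], visited so far: [40, 25]
  queue [43, 13, 31] -> pop 43, enqueue [none], visited so far: [40, 25, 43]
  queue [13, 31] -> pop 13, enqueue [10, 23], visited so far: [40, 25, 43, 13]
  queue [31, 10, 23] -> pop 31, enqueue [37], visited so far: [40, 25, 43, 13, 31]
  queue [10, 23, 37] -> pop 10, enqueue [8], visited so far: [40, 25, 43, 13, 31, 10]
  queue [23, 37, 8] -> pop 23, enqueue [15], visited so far: [40, 25, 43, 13, 31, 10, 23]
  queue [37, 8, 15] -> pop 37, enqueue [none], visited so far: [40, 25, 43, 13, 31, 10, 23, 37]
  queue [8, 15] -> pop 8, enqueue [none], visited so far: [40, 25, 43, 13, 31, 10, 23, 37, 8]
  queue [15] -> pop 15, enqueue [none], visited so far: [40, 25, 43, 13, 31, 10, 23, 37, 8, 15]
Result: [40, 25, 43, 13, 31, 10, 23, 37, 8, 15]


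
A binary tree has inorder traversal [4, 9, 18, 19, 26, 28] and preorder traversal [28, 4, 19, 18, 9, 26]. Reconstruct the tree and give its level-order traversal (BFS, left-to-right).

Inorder:  [4, 9, 18, 19, 26, 28]
Preorder: [28, 4, 19, 18, 9, 26]
Algorithm: preorder visits root first, so consume preorder in order;
for each root, split the current inorder slice at that value into
left-subtree inorder and right-subtree inorder, then recurse.
Recursive splits:
  root=28; inorder splits into left=[4, 9, 18, 19, 26], right=[]
  root=4; inorder splits into left=[], right=[9, 18, 19, 26]
  root=19; inorder splits into left=[9, 18], right=[26]
  root=18; inorder splits into left=[9], right=[]
  root=9; inorder splits into left=[], right=[]
  root=26; inorder splits into left=[], right=[]
Reconstructed level-order: [28, 4, 19, 18, 26, 9]


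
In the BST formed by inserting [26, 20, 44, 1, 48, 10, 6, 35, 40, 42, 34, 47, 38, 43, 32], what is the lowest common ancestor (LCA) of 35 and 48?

Tree insertion order: [26, 20, 44, 1, 48, 10, 6, 35, 40, 42, 34, 47, 38, 43, 32]
Tree (level-order array): [26, 20, 44, 1, None, 35, 48, None, 10, 34, 40, 47, None, 6, None, 32, None, 38, 42, None, None, None, None, None, None, None, None, None, 43]
In a BST, the LCA of p=35, q=48 is the first node v on the
root-to-leaf path with p <= v <= q (go left if both < v, right if both > v).
Walk from root:
  at 26: both 35 and 48 > 26, go right
  at 44: 35 <= 44 <= 48, this is the LCA
LCA = 44


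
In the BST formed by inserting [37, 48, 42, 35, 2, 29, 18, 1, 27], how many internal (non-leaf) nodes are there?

Tree built from: [37, 48, 42, 35, 2, 29, 18, 1, 27]
Tree (level-order array): [37, 35, 48, 2, None, 42, None, 1, 29, None, None, None, None, 18, None, None, 27]
Rule: An internal node has at least one child.
Per-node child counts:
  node 37: 2 child(ren)
  node 35: 1 child(ren)
  node 2: 2 child(ren)
  node 1: 0 child(ren)
  node 29: 1 child(ren)
  node 18: 1 child(ren)
  node 27: 0 child(ren)
  node 48: 1 child(ren)
  node 42: 0 child(ren)
Matching nodes: [37, 35, 2, 29, 18, 48]
Count of internal (non-leaf) nodes: 6


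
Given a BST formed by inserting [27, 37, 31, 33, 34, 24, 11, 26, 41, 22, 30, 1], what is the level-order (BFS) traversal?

Tree insertion order: [27, 37, 31, 33, 34, 24, 11, 26, 41, 22, 30, 1]
Tree (level-order array): [27, 24, 37, 11, 26, 31, 41, 1, 22, None, None, 30, 33, None, None, None, None, None, None, None, None, None, 34]
BFS from the root, enqueuing left then right child of each popped node:
  queue [27] -> pop 27, enqueue [24, 37], visited so far: [27]
  queue [24, 37] -> pop 24, enqueue [11, 26], visited so far: [27, 24]
  queue [37, 11, 26] -> pop 37, enqueue [31, 41], visited so far: [27, 24, 37]
  queue [11, 26, 31, 41] -> pop 11, enqueue [1, 22], visited so far: [27, 24, 37, 11]
  queue [26, 31, 41, 1, 22] -> pop 26, enqueue [none], visited so far: [27, 24, 37, 11, 26]
  queue [31, 41, 1, 22] -> pop 31, enqueue [30, 33], visited so far: [27, 24, 37, 11, 26, 31]
  queue [41, 1, 22, 30, 33] -> pop 41, enqueue [none], visited so far: [27, 24, 37, 11, 26, 31, 41]
  queue [1, 22, 30, 33] -> pop 1, enqueue [none], visited so far: [27, 24, 37, 11, 26, 31, 41, 1]
  queue [22, 30, 33] -> pop 22, enqueue [none], visited so far: [27, 24, 37, 11, 26, 31, 41, 1, 22]
  queue [30, 33] -> pop 30, enqueue [none], visited so far: [27, 24, 37, 11, 26, 31, 41, 1, 22, 30]
  queue [33] -> pop 33, enqueue [34], visited so far: [27, 24, 37, 11, 26, 31, 41, 1, 22, 30, 33]
  queue [34] -> pop 34, enqueue [none], visited so far: [27, 24, 37, 11, 26, 31, 41, 1, 22, 30, 33, 34]
Result: [27, 24, 37, 11, 26, 31, 41, 1, 22, 30, 33, 34]


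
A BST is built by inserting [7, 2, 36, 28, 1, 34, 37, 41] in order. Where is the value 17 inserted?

Starting tree (level order): [7, 2, 36, 1, None, 28, 37, None, None, None, 34, None, 41]
Insertion path: 7 -> 36 -> 28
Result: insert 17 as left child of 28
Final tree (level order): [7, 2, 36, 1, None, 28, 37, None, None, 17, 34, None, 41]


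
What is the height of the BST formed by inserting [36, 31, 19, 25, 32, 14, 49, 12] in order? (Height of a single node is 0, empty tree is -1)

Insertion order: [36, 31, 19, 25, 32, 14, 49, 12]
Tree (level-order array): [36, 31, 49, 19, 32, None, None, 14, 25, None, None, 12]
Compute height bottom-up (empty subtree = -1):
  height(12) = 1 + max(-1, -1) = 0
  height(14) = 1 + max(0, -1) = 1
  height(25) = 1 + max(-1, -1) = 0
  height(19) = 1 + max(1, 0) = 2
  height(32) = 1 + max(-1, -1) = 0
  height(31) = 1 + max(2, 0) = 3
  height(49) = 1 + max(-1, -1) = 0
  height(36) = 1 + max(3, 0) = 4
Height = 4


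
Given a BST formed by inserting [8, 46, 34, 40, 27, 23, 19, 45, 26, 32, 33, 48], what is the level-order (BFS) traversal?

Tree insertion order: [8, 46, 34, 40, 27, 23, 19, 45, 26, 32, 33, 48]
Tree (level-order array): [8, None, 46, 34, 48, 27, 40, None, None, 23, 32, None, 45, 19, 26, None, 33]
BFS from the root, enqueuing left then right child of each popped node:
  queue [8] -> pop 8, enqueue [46], visited so far: [8]
  queue [46] -> pop 46, enqueue [34, 48], visited so far: [8, 46]
  queue [34, 48] -> pop 34, enqueue [27, 40], visited so far: [8, 46, 34]
  queue [48, 27, 40] -> pop 48, enqueue [none], visited so far: [8, 46, 34, 48]
  queue [27, 40] -> pop 27, enqueue [23, 32], visited so far: [8, 46, 34, 48, 27]
  queue [40, 23, 32] -> pop 40, enqueue [45], visited so far: [8, 46, 34, 48, 27, 40]
  queue [23, 32, 45] -> pop 23, enqueue [19, 26], visited so far: [8, 46, 34, 48, 27, 40, 23]
  queue [32, 45, 19, 26] -> pop 32, enqueue [33], visited so far: [8, 46, 34, 48, 27, 40, 23, 32]
  queue [45, 19, 26, 33] -> pop 45, enqueue [none], visited so far: [8, 46, 34, 48, 27, 40, 23, 32, 45]
  queue [19, 26, 33] -> pop 19, enqueue [none], visited so far: [8, 46, 34, 48, 27, 40, 23, 32, 45, 19]
  queue [26, 33] -> pop 26, enqueue [none], visited so far: [8, 46, 34, 48, 27, 40, 23, 32, 45, 19, 26]
  queue [33] -> pop 33, enqueue [none], visited so far: [8, 46, 34, 48, 27, 40, 23, 32, 45, 19, 26, 33]
Result: [8, 46, 34, 48, 27, 40, 23, 32, 45, 19, 26, 33]


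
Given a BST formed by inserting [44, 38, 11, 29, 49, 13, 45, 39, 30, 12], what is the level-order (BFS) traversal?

Tree insertion order: [44, 38, 11, 29, 49, 13, 45, 39, 30, 12]
Tree (level-order array): [44, 38, 49, 11, 39, 45, None, None, 29, None, None, None, None, 13, 30, 12]
BFS from the root, enqueuing left then right child of each popped node:
  queue [44] -> pop 44, enqueue [38, 49], visited so far: [44]
  queue [38, 49] -> pop 38, enqueue [11, 39], visited so far: [44, 38]
  queue [49, 11, 39] -> pop 49, enqueue [45], visited so far: [44, 38, 49]
  queue [11, 39, 45] -> pop 11, enqueue [29], visited so far: [44, 38, 49, 11]
  queue [39, 45, 29] -> pop 39, enqueue [none], visited so far: [44, 38, 49, 11, 39]
  queue [45, 29] -> pop 45, enqueue [none], visited so far: [44, 38, 49, 11, 39, 45]
  queue [29] -> pop 29, enqueue [13, 30], visited so far: [44, 38, 49, 11, 39, 45, 29]
  queue [13, 30] -> pop 13, enqueue [12], visited so far: [44, 38, 49, 11, 39, 45, 29, 13]
  queue [30, 12] -> pop 30, enqueue [none], visited so far: [44, 38, 49, 11, 39, 45, 29, 13, 30]
  queue [12] -> pop 12, enqueue [none], visited so far: [44, 38, 49, 11, 39, 45, 29, 13, 30, 12]
Result: [44, 38, 49, 11, 39, 45, 29, 13, 30, 12]


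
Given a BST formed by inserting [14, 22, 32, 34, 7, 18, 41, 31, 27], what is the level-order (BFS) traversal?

Tree insertion order: [14, 22, 32, 34, 7, 18, 41, 31, 27]
Tree (level-order array): [14, 7, 22, None, None, 18, 32, None, None, 31, 34, 27, None, None, 41]
BFS from the root, enqueuing left then right child of each popped node:
  queue [14] -> pop 14, enqueue [7, 22], visited so far: [14]
  queue [7, 22] -> pop 7, enqueue [none], visited so far: [14, 7]
  queue [22] -> pop 22, enqueue [18, 32], visited so far: [14, 7, 22]
  queue [18, 32] -> pop 18, enqueue [none], visited so far: [14, 7, 22, 18]
  queue [32] -> pop 32, enqueue [31, 34], visited so far: [14, 7, 22, 18, 32]
  queue [31, 34] -> pop 31, enqueue [27], visited so far: [14, 7, 22, 18, 32, 31]
  queue [34, 27] -> pop 34, enqueue [41], visited so far: [14, 7, 22, 18, 32, 31, 34]
  queue [27, 41] -> pop 27, enqueue [none], visited so far: [14, 7, 22, 18, 32, 31, 34, 27]
  queue [41] -> pop 41, enqueue [none], visited so far: [14, 7, 22, 18, 32, 31, 34, 27, 41]
Result: [14, 7, 22, 18, 32, 31, 34, 27, 41]


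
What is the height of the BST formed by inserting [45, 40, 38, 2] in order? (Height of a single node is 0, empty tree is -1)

Insertion order: [45, 40, 38, 2]
Tree (level-order array): [45, 40, None, 38, None, 2]
Compute height bottom-up (empty subtree = -1):
  height(2) = 1 + max(-1, -1) = 0
  height(38) = 1 + max(0, -1) = 1
  height(40) = 1 + max(1, -1) = 2
  height(45) = 1 + max(2, -1) = 3
Height = 3


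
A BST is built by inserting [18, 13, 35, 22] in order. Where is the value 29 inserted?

Starting tree (level order): [18, 13, 35, None, None, 22]
Insertion path: 18 -> 35 -> 22
Result: insert 29 as right child of 22
Final tree (level order): [18, 13, 35, None, None, 22, None, None, 29]


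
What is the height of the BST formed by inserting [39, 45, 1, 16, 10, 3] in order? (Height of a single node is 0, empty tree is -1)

Insertion order: [39, 45, 1, 16, 10, 3]
Tree (level-order array): [39, 1, 45, None, 16, None, None, 10, None, 3]
Compute height bottom-up (empty subtree = -1):
  height(3) = 1 + max(-1, -1) = 0
  height(10) = 1 + max(0, -1) = 1
  height(16) = 1 + max(1, -1) = 2
  height(1) = 1 + max(-1, 2) = 3
  height(45) = 1 + max(-1, -1) = 0
  height(39) = 1 + max(3, 0) = 4
Height = 4


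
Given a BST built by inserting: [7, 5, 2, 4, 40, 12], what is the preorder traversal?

Tree insertion order: [7, 5, 2, 4, 40, 12]
Tree (level-order array): [7, 5, 40, 2, None, 12, None, None, 4]
Preorder traversal: [7, 5, 2, 4, 40, 12]


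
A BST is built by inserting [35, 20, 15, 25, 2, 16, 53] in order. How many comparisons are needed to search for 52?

Search path for 52: 35 -> 53
Found: False
Comparisons: 2


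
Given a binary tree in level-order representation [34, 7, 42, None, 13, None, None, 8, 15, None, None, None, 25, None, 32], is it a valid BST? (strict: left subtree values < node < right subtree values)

Level-order array: [34, 7, 42, None, 13, None, None, 8, 15, None, None, None, 25, None, 32]
Validate using subtree bounds (lo, hi): at each node, require lo < value < hi,
then recurse left with hi=value and right with lo=value.
Preorder trace (stopping at first violation):
  at node 34 with bounds (-inf, +inf): OK
  at node 7 with bounds (-inf, 34): OK
  at node 13 with bounds (7, 34): OK
  at node 8 with bounds (7, 13): OK
  at node 15 with bounds (13, 34): OK
  at node 25 with bounds (15, 34): OK
  at node 32 with bounds (25, 34): OK
  at node 42 with bounds (34, +inf): OK
No violation found at any node.
Result: Valid BST


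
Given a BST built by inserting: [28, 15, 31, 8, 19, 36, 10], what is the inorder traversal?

Tree insertion order: [28, 15, 31, 8, 19, 36, 10]
Tree (level-order array): [28, 15, 31, 8, 19, None, 36, None, 10]
Inorder traversal: [8, 10, 15, 19, 28, 31, 36]


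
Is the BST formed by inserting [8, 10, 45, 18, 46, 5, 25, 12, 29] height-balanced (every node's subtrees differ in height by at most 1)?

Tree (level-order array): [8, 5, 10, None, None, None, 45, 18, 46, 12, 25, None, None, None, None, None, 29]
Definition: a tree is height-balanced if, at every node, |h(left) - h(right)| <= 1 (empty subtree has height -1).
Bottom-up per-node check:
  node 5: h_left=-1, h_right=-1, diff=0 [OK], height=0
  node 12: h_left=-1, h_right=-1, diff=0 [OK], height=0
  node 29: h_left=-1, h_right=-1, diff=0 [OK], height=0
  node 25: h_left=-1, h_right=0, diff=1 [OK], height=1
  node 18: h_left=0, h_right=1, diff=1 [OK], height=2
  node 46: h_left=-1, h_right=-1, diff=0 [OK], height=0
  node 45: h_left=2, h_right=0, diff=2 [FAIL (|2-0|=2 > 1)], height=3
  node 10: h_left=-1, h_right=3, diff=4 [FAIL (|-1-3|=4 > 1)], height=4
  node 8: h_left=0, h_right=4, diff=4 [FAIL (|0-4|=4 > 1)], height=5
Node 45 violates the condition: |2 - 0| = 2 > 1.
Result: Not balanced


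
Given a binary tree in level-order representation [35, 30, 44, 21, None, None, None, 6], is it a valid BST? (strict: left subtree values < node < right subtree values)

Level-order array: [35, 30, 44, 21, None, None, None, 6]
Validate using subtree bounds (lo, hi): at each node, require lo < value < hi,
then recurse left with hi=value and right with lo=value.
Preorder trace (stopping at first violation):
  at node 35 with bounds (-inf, +inf): OK
  at node 30 with bounds (-inf, 35): OK
  at node 21 with bounds (-inf, 30): OK
  at node 6 with bounds (-inf, 21): OK
  at node 44 with bounds (35, +inf): OK
No violation found at any node.
Result: Valid BST


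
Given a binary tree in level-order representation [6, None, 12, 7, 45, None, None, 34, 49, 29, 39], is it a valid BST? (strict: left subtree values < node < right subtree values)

Level-order array: [6, None, 12, 7, 45, None, None, 34, 49, 29, 39]
Validate using subtree bounds (lo, hi): at each node, require lo < value < hi,
then recurse left with hi=value and right with lo=value.
Preorder trace (stopping at first violation):
  at node 6 with bounds (-inf, +inf): OK
  at node 12 with bounds (6, +inf): OK
  at node 7 with bounds (6, 12): OK
  at node 45 with bounds (12, +inf): OK
  at node 34 with bounds (12, 45): OK
  at node 29 with bounds (12, 34): OK
  at node 39 with bounds (34, 45): OK
  at node 49 with bounds (45, +inf): OK
No violation found at any node.
Result: Valid BST


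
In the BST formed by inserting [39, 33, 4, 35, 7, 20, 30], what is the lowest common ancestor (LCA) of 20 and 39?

Tree insertion order: [39, 33, 4, 35, 7, 20, 30]
Tree (level-order array): [39, 33, None, 4, 35, None, 7, None, None, None, 20, None, 30]
In a BST, the LCA of p=20, q=39 is the first node v on the
root-to-leaf path with p <= v <= q (go left if both < v, right if both > v).
Walk from root:
  at 39: 20 <= 39 <= 39, this is the LCA
LCA = 39


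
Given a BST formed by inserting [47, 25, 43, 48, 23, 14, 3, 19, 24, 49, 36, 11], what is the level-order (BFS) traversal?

Tree insertion order: [47, 25, 43, 48, 23, 14, 3, 19, 24, 49, 36, 11]
Tree (level-order array): [47, 25, 48, 23, 43, None, 49, 14, 24, 36, None, None, None, 3, 19, None, None, None, None, None, 11]
BFS from the root, enqueuing left then right child of each popped node:
  queue [47] -> pop 47, enqueue [25, 48], visited so far: [47]
  queue [25, 48] -> pop 25, enqueue [23, 43], visited so far: [47, 25]
  queue [48, 23, 43] -> pop 48, enqueue [49], visited so far: [47, 25, 48]
  queue [23, 43, 49] -> pop 23, enqueue [14, 24], visited so far: [47, 25, 48, 23]
  queue [43, 49, 14, 24] -> pop 43, enqueue [36], visited so far: [47, 25, 48, 23, 43]
  queue [49, 14, 24, 36] -> pop 49, enqueue [none], visited so far: [47, 25, 48, 23, 43, 49]
  queue [14, 24, 36] -> pop 14, enqueue [3, 19], visited so far: [47, 25, 48, 23, 43, 49, 14]
  queue [24, 36, 3, 19] -> pop 24, enqueue [none], visited so far: [47, 25, 48, 23, 43, 49, 14, 24]
  queue [36, 3, 19] -> pop 36, enqueue [none], visited so far: [47, 25, 48, 23, 43, 49, 14, 24, 36]
  queue [3, 19] -> pop 3, enqueue [11], visited so far: [47, 25, 48, 23, 43, 49, 14, 24, 36, 3]
  queue [19, 11] -> pop 19, enqueue [none], visited so far: [47, 25, 48, 23, 43, 49, 14, 24, 36, 3, 19]
  queue [11] -> pop 11, enqueue [none], visited so far: [47, 25, 48, 23, 43, 49, 14, 24, 36, 3, 19, 11]
Result: [47, 25, 48, 23, 43, 49, 14, 24, 36, 3, 19, 11]


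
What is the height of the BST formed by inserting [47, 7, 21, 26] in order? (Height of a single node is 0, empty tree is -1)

Insertion order: [47, 7, 21, 26]
Tree (level-order array): [47, 7, None, None, 21, None, 26]
Compute height bottom-up (empty subtree = -1):
  height(26) = 1 + max(-1, -1) = 0
  height(21) = 1 + max(-1, 0) = 1
  height(7) = 1 + max(-1, 1) = 2
  height(47) = 1 + max(2, -1) = 3
Height = 3


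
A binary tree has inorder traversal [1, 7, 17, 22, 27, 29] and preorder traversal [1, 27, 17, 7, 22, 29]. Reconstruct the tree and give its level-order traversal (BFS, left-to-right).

Inorder:  [1, 7, 17, 22, 27, 29]
Preorder: [1, 27, 17, 7, 22, 29]
Algorithm: preorder visits root first, so consume preorder in order;
for each root, split the current inorder slice at that value into
left-subtree inorder and right-subtree inorder, then recurse.
Recursive splits:
  root=1; inorder splits into left=[], right=[7, 17, 22, 27, 29]
  root=27; inorder splits into left=[7, 17, 22], right=[29]
  root=17; inorder splits into left=[7], right=[22]
  root=7; inorder splits into left=[], right=[]
  root=22; inorder splits into left=[], right=[]
  root=29; inorder splits into left=[], right=[]
Reconstructed level-order: [1, 27, 17, 29, 7, 22]


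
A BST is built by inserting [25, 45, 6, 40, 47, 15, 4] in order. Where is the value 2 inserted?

Starting tree (level order): [25, 6, 45, 4, 15, 40, 47]
Insertion path: 25 -> 6 -> 4
Result: insert 2 as left child of 4
Final tree (level order): [25, 6, 45, 4, 15, 40, 47, 2]


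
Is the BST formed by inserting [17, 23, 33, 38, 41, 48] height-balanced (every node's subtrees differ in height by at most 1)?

Tree (level-order array): [17, None, 23, None, 33, None, 38, None, 41, None, 48]
Definition: a tree is height-balanced if, at every node, |h(left) - h(right)| <= 1 (empty subtree has height -1).
Bottom-up per-node check:
  node 48: h_left=-1, h_right=-1, diff=0 [OK], height=0
  node 41: h_left=-1, h_right=0, diff=1 [OK], height=1
  node 38: h_left=-1, h_right=1, diff=2 [FAIL (|-1-1|=2 > 1)], height=2
  node 33: h_left=-1, h_right=2, diff=3 [FAIL (|-1-2|=3 > 1)], height=3
  node 23: h_left=-1, h_right=3, diff=4 [FAIL (|-1-3|=4 > 1)], height=4
  node 17: h_left=-1, h_right=4, diff=5 [FAIL (|-1-4|=5 > 1)], height=5
Node 38 violates the condition: |-1 - 1| = 2 > 1.
Result: Not balanced


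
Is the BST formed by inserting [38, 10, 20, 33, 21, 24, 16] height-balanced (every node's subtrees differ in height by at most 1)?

Tree (level-order array): [38, 10, None, None, 20, 16, 33, None, None, 21, None, None, 24]
Definition: a tree is height-balanced if, at every node, |h(left) - h(right)| <= 1 (empty subtree has height -1).
Bottom-up per-node check:
  node 16: h_left=-1, h_right=-1, diff=0 [OK], height=0
  node 24: h_left=-1, h_right=-1, diff=0 [OK], height=0
  node 21: h_left=-1, h_right=0, diff=1 [OK], height=1
  node 33: h_left=1, h_right=-1, diff=2 [FAIL (|1--1|=2 > 1)], height=2
  node 20: h_left=0, h_right=2, diff=2 [FAIL (|0-2|=2 > 1)], height=3
  node 10: h_left=-1, h_right=3, diff=4 [FAIL (|-1-3|=4 > 1)], height=4
  node 38: h_left=4, h_right=-1, diff=5 [FAIL (|4--1|=5 > 1)], height=5
Node 33 violates the condition: |1 - -1| = 2 > 1.
Result: Not balanced


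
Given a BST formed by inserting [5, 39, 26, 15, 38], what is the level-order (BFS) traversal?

Tree insertion order: [5, 39, 26, 15, 38]
Tree (level-order array): [5, None, 39, 26, None, 15, 38]
BFS from the root, enqueuing left then right child of each popped node:
  queue [5] -> pop 5, enqueue [39], visited so far: [5]
  queue [39] -> pop 39, enqueue [26], visited so far: [5, 39]
  queue [26] -> pop 26, enqueue [15, 38], visited so far: [5, 39, 26]
  queue [15, 38] -> pop 15, enqueue [none], visited so far: [5, 39, 26, 15]
  queue [38] -> pop 38, enqueue [none], visited so far: [5, 39, 26, 15, 38]
Result: [5, 39, 26, 15, 38]


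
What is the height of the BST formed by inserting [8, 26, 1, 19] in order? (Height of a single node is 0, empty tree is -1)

Insertion order: [8, 26, 1, 19]
Tree (level-order array): [8, 1, 26, None, None, 19]
Compute height bottom-up (empty subtree = -1):
  height(1) = 1 + max(-1, -1) = 0
  height(19) = 1 + max(-1, -1) = 0
  height(26) = 1 + max(0, -1) = 1
  height(8) = 1 + max(0, 1) = 2
Height = 2


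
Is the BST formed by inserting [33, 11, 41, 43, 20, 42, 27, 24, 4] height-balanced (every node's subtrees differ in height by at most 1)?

Tree (level-order array): [33, 11, 41, 4, 20, None, 43, None, None, None, 27, 42, None, 24]
Definition: a tree is height-balanced if, at every node, |h(left) - h(right)| <= 1 (empty subtree has height -1).
Bottom-up per-node check:
  node 4: h_left=-1, h_right=-1, diff=0 [OK], height=0
  node 24: h_left=-1, h_right=-1, diff=0 [OK], height=0
  node 27: h_left=0, h_right=-1, diff=1 [OK], height=1
  node 20: h_left=-1, h_right=1, diff=2 [FAIL (|-1-1|=2 > 1)], height=2
  node 11: h_left=0, h_right=2, diff=2 [FAIL (|0-2|=2 > 1)], height=3
  node 42: h_left=-1, h_right=-1, diff=0 [OK], height=0
  node 43: h_left=0, h_right=-1, diff=1 [OK], height=1
  node 41: h_left=-1, h_right=1, diff=2 [FAIL (|-1-1|=2 > 1)], height=2
  node 33: h_left=3, h_right=2, diff=1 [OK], height=4
Node 20 violates the condition: |-1 - 1| = 2 > 1.
Result: Not balanced


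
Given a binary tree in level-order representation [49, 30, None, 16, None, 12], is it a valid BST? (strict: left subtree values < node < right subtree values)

Level-order array: [49, 30, None, 16, None, 12]
Validate using subtree bounds (lo, hi): at each node, require lo < value < hi,
then recurse left with hi=value and right with lo=value.
Preorder trace (stopping at first violation):
  at node 49 with bounds (-inf, +inf): OK
  at node 30 with bounds (-inf, 49): OK
  at node 16 with bounds (-inf, 30): OK
  at node 12 with bounds (-inf, 16): OK
No violation found at any node.
Result: Valid BST


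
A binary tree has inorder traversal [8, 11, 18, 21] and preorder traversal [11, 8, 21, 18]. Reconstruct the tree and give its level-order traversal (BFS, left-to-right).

Inorder:  [8, 11, 18, 21]
Preorder: [11, 8, 21, 18]
Algorithm: preorder visits root first, so consume preorder in order;
for each root, split the current inorder slice at that value into
left-subtree inorder and right-subtree inorder, then recurse.
Recursive splits:
  root=11; inorder splits into left=[8], right=[18, 21]
  root=8; inorder splits into left=[], right=[]
  root=21; inorder splits into left=[18], right=[]
  root=18; inorder splits into left=[], right=[]
Reconstructed level-order: [11, 8, 21, 18]


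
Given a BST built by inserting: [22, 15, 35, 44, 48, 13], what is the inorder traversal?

Tree insertion order: [22, 15, 35, 44, 48, 13]
Tree (level-order array): [22, 15, 35, 13, None, None, 44, None, None, None, 48]
Inorder traversal: [13, 15, 22, 35, 44, 48]


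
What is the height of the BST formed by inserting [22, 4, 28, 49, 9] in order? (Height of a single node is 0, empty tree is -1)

Insertion order: [22, 4, 28, 49, 9]
Tree (level-order array): [22, 4, 28, None, 9, None, 49]
Compute height bottom-up (empty subtree = -1):
  height(9) = 1 + max(-1, -1) = 0
  height(4) = 1 + max(-1, 0) = 1
  height(49) = 1 + max(-1, -1) = 0
  height(28) = 1 + max(-1, 0) = 1
  height(22) = 1 + max(1, 1) = 2
Height = 2


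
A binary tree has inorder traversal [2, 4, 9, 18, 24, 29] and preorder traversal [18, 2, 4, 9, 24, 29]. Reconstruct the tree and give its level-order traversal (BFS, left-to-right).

Inorder:  [2, 4, 9, 18, 24, 29]
Preorder: [18, 2, 4, 9, 24, 29]
Algorithm: preorder visits root first, so consume preorder in order;
for each root, split the current inorder slice at that value into
left-subtree inorder and right-subtree inorder, then recurse.
Recursive splits:
  root=18; inorder splits into left=[2, 4, 9], right=[24, 29]
  root=2; inorder splits into left=[], right=[4, 9]
  root=4; inorder splits into left=[], right=[9]
  root=9; inorder splits into left=[], right=[]
  root=24; inorder splits into left=[], right=[29]
  root=29; inorder splits into left=[], right=[]
Reconstructed level-order: [18, 2, 24, 4, 29, 9]


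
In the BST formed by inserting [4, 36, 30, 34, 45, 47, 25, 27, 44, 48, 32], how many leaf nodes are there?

Tree built from: [4, 36, 30, 34, 45, 47, 25, 27, 44, 48, 32]
Tree (level-order array): [4, None, 36, 30, 45, 25, 34, 44, 47, None, 27, 32, None, None, None, None, 48]
Rule: A leaf has 0 children.
Per-node child counts:
  node 4: 1 child(ren)
  node 36: 2 child(ren)
  node 30: 2 child(ren)
  node 25: 1 child(ren)
  node 27: 0 child(ren)
  node 34: 1 child(ren)
  node 32: 0 child(ren)
  node 45: 2 child(ren)
  node 44: 0 child(ren)
  node 47: 1 child(ren)
  node 48: 0 child(ren)
Matching nodes: [27, 32, 44, 48]
Count of leaf nodes: 4


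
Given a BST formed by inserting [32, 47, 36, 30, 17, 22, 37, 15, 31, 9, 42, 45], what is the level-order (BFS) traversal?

Tree insertion order: [32, 47, 36, 30, 17, 22, 37, 15, 31, 9, 42, 45]
Tree (level-order array): [32, 30, 47, 17, 31, 36, None, 15, 22, None, None, None, 37, 9, None, None, None, None, 42, None, None, None, 45]
BFS from the root, enqueuing left then right child of each popped node:
  queue [32] -> pop 32, enqueue [30, 47], visited so far: [32]
  queue [30, 47] -> pop 30, enqueue [17, 31], visited so far: [32, 30]
  queue [47, 17, 31] -> pop 47, enqueue [36], visited so far: [32, 30, 47]
  queue [17, 31, 36] -> pop 17, enqueue [15, 22], visited so far: [32, 30, 47, 17]
  queue [31, 36, 15, 22] -> pop 31, enqueue [none], visited so far: [32, 30, 47, 17, 31]
  queue [36, 15, 22] -> pop 36, enqueue [37], visited so far: [32, 30, 47, 17, 31, 36]
  queue [15, 22, 37] -> pop 15, enqueue [9], visited so far: [32, 30, 47, 17, 31, 36, 15]
  queue [22, 37, 9] -> pop 22, enqueue [none], visited so far: [32, 30, 47, 17, 31, 36, 15, 22]
  queue [37, 9] -> pop 37, enqueue [42], visited so far: [32, 30, 47, 17, 31, 36, 15, 22, 37]
  queue [9, 42] -> pop 9, enqueue [none], visited so far: [32, 30, 47, 17, 31, 36, 15, 22, 37, 9]
  queue [42] -> pop 42, enqueue [45], visited so far: [32, 30, 47, 17, 31, 36, 15, 22, 37, 9, 42]
  queue [45] -> pop 45, enqueue [none], visited so far: [32, 30, 47, 17, 31, 36, 15, 22, 37, 9, 42, 45]
Result: [32, 30, 47, 17, 31, 36, 15, 22, 37, 9, 42, 45]
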